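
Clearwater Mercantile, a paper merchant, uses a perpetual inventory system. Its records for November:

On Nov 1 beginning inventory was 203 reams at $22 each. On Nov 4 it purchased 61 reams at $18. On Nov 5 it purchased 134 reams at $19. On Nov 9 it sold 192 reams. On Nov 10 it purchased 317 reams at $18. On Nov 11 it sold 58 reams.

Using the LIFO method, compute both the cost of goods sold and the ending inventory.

Nov 9, 192 sold [LIFO — newest first]: 134 @ $19 + 58 @ $18 = $3,590
Nov 11, 58 sold [LIFO — newest first]: 58 @ $18 = $1,044
Total COGS = $3,590 + $1,044 = $4,634
Ending inventory: 203 @ $22 + 3 @ $18 + 259 @ $18 = $9,182
Check: goods available $13,816 = COGS $4,634 + ending $9,182

COGS = $4,634; ending inventory = $9,182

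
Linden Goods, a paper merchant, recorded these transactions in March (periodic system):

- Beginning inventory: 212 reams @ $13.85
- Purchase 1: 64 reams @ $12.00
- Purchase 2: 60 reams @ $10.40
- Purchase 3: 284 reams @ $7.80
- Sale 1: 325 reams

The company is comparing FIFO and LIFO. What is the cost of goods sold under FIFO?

FIFO COGS: 212 @ $13.85 + 64 @ $12.00 + 49 @ $10.40 = $4,213.80
LIFO COGS: 284 @ $7.80 + 41 @ $10.40 = $2,641.60

COGS = $4,213.80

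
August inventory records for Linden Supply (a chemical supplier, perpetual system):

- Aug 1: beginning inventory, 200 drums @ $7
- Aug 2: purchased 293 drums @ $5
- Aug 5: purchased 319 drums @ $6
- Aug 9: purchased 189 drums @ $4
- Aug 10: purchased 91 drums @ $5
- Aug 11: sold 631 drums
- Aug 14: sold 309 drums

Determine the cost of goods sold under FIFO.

COGS = $5,291

Aug 11, 631 sold [FIFO — oldest first]: 200 @ $7 + 293 @ $5 + 138 @ $6 = $3,693
Aug 14, 309 sold [FIFO — oldest first]: 181 @ $6 + 128 @ $4 = $1,598
Total COGS = $3,693 + $1,598 = $5,291
Ending inventory: 61 @ $4 + 91 @ $5 = $699
Check: goods available $5,990 = COGS $5,291 + ending $699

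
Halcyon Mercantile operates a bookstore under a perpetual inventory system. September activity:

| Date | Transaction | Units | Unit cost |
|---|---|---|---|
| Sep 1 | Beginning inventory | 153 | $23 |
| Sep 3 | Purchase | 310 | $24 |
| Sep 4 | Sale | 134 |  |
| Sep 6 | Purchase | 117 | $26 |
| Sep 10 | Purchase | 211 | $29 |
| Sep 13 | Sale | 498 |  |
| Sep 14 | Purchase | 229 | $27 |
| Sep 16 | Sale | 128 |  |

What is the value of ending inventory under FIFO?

Sep 4, 134 sold [FIFO — oldest first]: 134 @ $23 = $3,082
Sep 13, 498 sold [FIFO — oldest first]: 19 @ $23 + 310 @ $24 + 117 @ $26 + 52 @ $29 = $12,427
Sep 16, 128 sold [FIFO — oldest first]: 128 @ $29 = $3,712
Total COGS = $3,082 + $12,427 + $3,712 = $19,221
Ending inventory: 31 @ $29 + 229 @ $27 = $7,082

Ending inventory = $7,082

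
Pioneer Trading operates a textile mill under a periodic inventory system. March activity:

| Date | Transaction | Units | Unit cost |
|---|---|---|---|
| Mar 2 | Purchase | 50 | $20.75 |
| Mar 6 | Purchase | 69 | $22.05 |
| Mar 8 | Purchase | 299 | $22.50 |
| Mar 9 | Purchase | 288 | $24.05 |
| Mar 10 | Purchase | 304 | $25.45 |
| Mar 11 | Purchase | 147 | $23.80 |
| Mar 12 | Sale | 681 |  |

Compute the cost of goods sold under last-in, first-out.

Mar 12, 681 sold [LIFO — newest first]: 147 @ $23.80 + 304 @ $25.45 + 230 @ $24.05 = $16,766.90
Ending inventory: 50 @ $20.75 + 69 @ $22.05 + 299 @ $22.50 + 58 @ $24.05 = $10,681.35

COGS = $16,766.90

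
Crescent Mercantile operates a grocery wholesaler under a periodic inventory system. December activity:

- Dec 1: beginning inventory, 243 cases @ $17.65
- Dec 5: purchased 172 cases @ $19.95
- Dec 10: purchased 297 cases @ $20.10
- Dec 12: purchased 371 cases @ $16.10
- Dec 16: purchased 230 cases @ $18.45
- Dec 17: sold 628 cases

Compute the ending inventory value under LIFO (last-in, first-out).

Ending inventory = $13,147.35

Dec 17, 628 sold [LIFO — newest first]: 230 @ $18.45 + 371 @ $16.10 + 27 @ $20.10 = $10,759.30
Ending inventory: 243 @ $17.65 + 172 @ $19.95 + 270 @ $20.10 = $13,147.35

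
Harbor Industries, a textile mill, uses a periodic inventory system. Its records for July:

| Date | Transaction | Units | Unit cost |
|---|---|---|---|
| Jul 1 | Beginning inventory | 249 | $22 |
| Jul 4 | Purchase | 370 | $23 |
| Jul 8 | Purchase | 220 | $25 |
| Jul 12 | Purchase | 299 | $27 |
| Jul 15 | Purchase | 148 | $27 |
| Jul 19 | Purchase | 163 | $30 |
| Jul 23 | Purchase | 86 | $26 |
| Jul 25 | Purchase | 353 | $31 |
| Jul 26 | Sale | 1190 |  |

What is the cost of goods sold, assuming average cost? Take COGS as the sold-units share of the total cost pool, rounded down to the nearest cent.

Jul 26, sell 1190: 1190/1888 × $49,626.00 → $31,279.09
Ending inventory (cost pool remaining) = $18,346.91
Check: goods available $49,626.00 = COGS $31,279.09 + ending $18,346.91

COGS = $31,279.09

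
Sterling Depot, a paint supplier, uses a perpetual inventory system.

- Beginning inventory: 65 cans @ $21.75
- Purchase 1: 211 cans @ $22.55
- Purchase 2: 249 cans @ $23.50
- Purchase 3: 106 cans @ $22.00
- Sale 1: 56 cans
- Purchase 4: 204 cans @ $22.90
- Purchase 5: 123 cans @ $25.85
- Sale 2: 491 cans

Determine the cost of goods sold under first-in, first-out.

Sale 1 (56) [FIFO — oldest first]: 56 @ $21.75 = $1,218.00
Sale 2 (491) [FIFO — oldest first]: 9 @ $21.75 + 211 @ $22.55 + 249 @ $23.50 + 22 @ $22.00 = $11,289.30
Total COGS = $1,218.00 + $11,289.30 = $12,507.30
Ending inventory: 84 @ $22.00 + 204 @ $22.90 + 123 @ $25.85 = $9,699.15

COGS = $12,507.30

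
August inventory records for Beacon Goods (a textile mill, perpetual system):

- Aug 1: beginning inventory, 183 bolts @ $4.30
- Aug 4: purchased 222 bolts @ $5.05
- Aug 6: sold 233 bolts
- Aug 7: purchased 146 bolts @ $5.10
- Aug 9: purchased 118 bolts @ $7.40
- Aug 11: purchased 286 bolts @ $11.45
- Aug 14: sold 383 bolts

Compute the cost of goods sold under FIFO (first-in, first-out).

COGS = $3,133.60

Aug 6, 233 sold [FIFO — oldest first]: 183 @ $4.30 + 50 @ $5.05 = $1,039.40
Aug 14, 383 sold [FIFO — oldest first]: 172 @ $5.05 + 146 @ $5.10 + 65 @ $7.40 = $2,094.20
Total COGS = $1,039.40 + $2,094.20 = $3,133.60
Ending inventory: 53 @ $7.40 + 286 @ $11.45 = $3,666.90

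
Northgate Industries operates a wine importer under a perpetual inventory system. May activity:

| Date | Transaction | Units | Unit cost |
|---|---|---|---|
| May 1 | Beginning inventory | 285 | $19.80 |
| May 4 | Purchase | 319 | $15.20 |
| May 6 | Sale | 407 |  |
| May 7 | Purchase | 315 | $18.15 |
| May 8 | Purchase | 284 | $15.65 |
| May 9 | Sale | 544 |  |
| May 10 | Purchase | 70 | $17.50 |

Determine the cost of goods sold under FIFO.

COGS = $16,709.85

May 6, 407 sold [FIFO — oldest first]: 285 @ $19.80 + 122 @ $15.20 = $7,497.40
May 9, 544 sold [FIFO — oldest first]: 197 @ $15.20 + 315 @ $18.15 + 32 @ $15.65 = $9,212.45
Total COGS = $7,497.40 + $9,212.45 = $16,709.85
Ending inventory: 252 @ $15.65 + 70 @ $17.50 = $5,168.80
Check: goods available $21,878.65 = COGS $16,709.85 + ending $5,168.80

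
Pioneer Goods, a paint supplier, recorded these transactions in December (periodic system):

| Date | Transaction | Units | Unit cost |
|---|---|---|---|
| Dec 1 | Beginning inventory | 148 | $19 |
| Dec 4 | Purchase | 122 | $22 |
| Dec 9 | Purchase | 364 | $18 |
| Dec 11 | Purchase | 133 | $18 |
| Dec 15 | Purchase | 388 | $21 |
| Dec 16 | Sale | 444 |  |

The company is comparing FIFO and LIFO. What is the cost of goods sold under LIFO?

COGS = $9,156

FIFO COGS: 148 @ $19 + 122 @ $22 + 174 @ $18 = $8,628
LIFO COGS: 388 @ $21 + 56 @ $18 = $9,156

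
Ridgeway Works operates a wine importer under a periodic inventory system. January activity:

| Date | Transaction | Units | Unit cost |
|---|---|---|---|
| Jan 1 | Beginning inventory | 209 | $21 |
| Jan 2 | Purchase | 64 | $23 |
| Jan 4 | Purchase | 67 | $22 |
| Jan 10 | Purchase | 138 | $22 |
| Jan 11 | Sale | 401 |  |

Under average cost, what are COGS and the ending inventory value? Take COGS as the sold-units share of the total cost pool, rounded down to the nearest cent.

Jan 11, sell 401: 401/478 × $10,371.00 → $8,700.35
Ending inventory (cost pool remaining) = $1,670.65

COGS = $8,700.35; ending inventory = $1,670.65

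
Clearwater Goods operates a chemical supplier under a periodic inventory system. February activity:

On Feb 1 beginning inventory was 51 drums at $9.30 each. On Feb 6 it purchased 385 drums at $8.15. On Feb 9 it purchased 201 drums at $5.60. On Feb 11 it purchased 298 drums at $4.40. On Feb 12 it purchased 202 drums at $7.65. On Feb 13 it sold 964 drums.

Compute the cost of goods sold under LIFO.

Feb 13, 964 sold [LIFO — newest first]: 202 @ $7.65 + 298 @ $4.40 + 201 @ $5.60 + 263 @ $8.15 = $6,125.55
Ending inventory: 51 @ $9.30 + 122 @ $8.15 = $1,468.60

COGS = $6,125.55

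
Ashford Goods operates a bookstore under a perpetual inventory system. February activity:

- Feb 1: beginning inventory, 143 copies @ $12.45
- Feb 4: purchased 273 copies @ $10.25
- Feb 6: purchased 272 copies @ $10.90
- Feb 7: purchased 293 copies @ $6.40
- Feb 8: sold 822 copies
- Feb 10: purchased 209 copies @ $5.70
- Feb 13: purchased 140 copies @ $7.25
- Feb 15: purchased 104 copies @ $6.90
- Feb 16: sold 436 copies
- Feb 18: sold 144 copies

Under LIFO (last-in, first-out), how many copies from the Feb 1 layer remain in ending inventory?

Feb 8, 822 sold [LIFO — newest first]: 293 @ $6.40 + 272 @ $10.90 + 257 @ $10.25 = $7,474.25
Feb 16, 436 sold [LIFO — newest first]: 104 @ $6.90 + 140 @ $7.25 + 192 @ $5.70 = $2,827.00
Feb 18, 144 sold [LIFO — newest first]: 17 @ $5.70 + 16 @ $10.25 + 111 @ $12.45 = $1,642.85
Total COGS = $7,474.25 + $2,827.00 + $1,642.85 = $11,944.10
Ending inventory: 32 @ $12.45 = $398.40

32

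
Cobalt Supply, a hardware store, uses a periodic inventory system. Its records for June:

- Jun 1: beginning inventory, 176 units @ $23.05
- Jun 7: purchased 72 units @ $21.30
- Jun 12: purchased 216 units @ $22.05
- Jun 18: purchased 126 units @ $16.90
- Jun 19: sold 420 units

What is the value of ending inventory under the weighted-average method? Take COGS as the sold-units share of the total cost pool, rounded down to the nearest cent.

Jun 19, sell 420: 420/590 × $12,482.60 → $8,885.91
Ending inventory (cost pool remaining) = $3,596.69
Check: goods available $12,482.60 = COGS $8,885.91 + ending $3,596.69

Ending inventory = $3,596.69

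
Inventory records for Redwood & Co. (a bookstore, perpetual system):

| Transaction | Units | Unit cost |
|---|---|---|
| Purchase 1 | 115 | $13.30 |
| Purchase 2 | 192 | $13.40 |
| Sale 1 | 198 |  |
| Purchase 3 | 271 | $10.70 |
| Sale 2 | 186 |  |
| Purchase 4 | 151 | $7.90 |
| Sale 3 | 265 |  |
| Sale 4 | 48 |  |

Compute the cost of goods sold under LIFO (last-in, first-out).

COGS = $7,769.30

Sale 1 (198) [LIFO — newest first]: 192 @ $13.40 + 6 @ $13.30 = $2,652.60
Sale 2 (186) [LIFO — newest first]: 186 @ $10.70 = $1,990.20
Sale 3 (265) [LIFO — newest first]: 151 @ $7.90 + 85 @ $10.70 + 29 @ $13.30 = $2,488.10
Sale 4 (48) [LIFO — newest first]: 48 @ $13.30 = $638.40
Total COGS = $2,652.60 + $1,990.20 + $2,488.10 + $638.40 = $7,769.30
Ending inventory: 32 @ $13.30 = $425.60
Check: goods available $8,194.90 = COGS $7,769.30 + ending $425.60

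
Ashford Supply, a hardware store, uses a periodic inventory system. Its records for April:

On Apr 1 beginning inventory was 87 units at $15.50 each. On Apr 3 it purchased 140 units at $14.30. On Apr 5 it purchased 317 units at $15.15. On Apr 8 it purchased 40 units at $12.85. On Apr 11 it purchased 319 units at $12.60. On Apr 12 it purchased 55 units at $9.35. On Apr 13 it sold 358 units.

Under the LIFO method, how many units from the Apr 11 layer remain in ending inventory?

16

Apr 13, 358 sold [LIFO — newest first]: 55 @ $9.35 + 303 @ $12.60 = $4,332.05
Ending inventory: 87 @ $15.50 + 140 @ $14.30 + 317 @ $15.15 + 40 @ $12.85 + 16 @ $12.60 = $8,868.65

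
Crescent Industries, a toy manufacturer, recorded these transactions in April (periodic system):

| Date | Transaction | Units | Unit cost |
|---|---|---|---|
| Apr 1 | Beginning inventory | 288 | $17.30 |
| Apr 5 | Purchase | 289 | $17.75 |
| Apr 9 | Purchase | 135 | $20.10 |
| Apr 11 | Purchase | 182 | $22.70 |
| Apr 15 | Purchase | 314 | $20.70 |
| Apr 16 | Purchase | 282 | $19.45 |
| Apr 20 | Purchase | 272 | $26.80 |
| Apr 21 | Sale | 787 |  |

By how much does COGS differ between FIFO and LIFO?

FIFO COGS: 288 @ $17.30 + 289 @ $17.75 + 135 @ $20.10 + 75 @ $22.70 = $14,528.15
LIFO COGS: 272 @ $26.80 + 282 @ $19.45 + 233 @ $20.70 = $17,597.60
Difference = |$14,528.15 − $17,597.60| = $3,069.45

$3,069.45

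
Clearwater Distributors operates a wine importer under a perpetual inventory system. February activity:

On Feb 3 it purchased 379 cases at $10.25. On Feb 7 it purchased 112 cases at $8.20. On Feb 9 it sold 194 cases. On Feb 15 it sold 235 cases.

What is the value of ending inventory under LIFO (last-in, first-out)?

Ending inventory = $635.50

Feb 9, 194 sold [LIFO — newest first]: 112 @ $8.20 + 82 @ $10.25 = $1,758.90
Feb 15, 235 sold [LIFO — newest first]: 235 @ $10.25 = $2,408.75
Total COGS = $1,758.90 + $2,408.75 = $4,167.65
Ending inventory: 62 @ $10.25 = $635.50
Check: goods available $4,803.15 = COGS $4,167.65 + ending $635.50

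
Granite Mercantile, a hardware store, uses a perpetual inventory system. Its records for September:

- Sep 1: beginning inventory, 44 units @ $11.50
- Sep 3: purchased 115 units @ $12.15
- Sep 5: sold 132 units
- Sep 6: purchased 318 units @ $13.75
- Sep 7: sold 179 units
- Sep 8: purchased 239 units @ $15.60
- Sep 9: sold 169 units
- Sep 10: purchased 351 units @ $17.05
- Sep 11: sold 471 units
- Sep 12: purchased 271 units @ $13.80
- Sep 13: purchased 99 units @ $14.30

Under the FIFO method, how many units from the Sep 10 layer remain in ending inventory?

Sep 5, 132 sold [FIFO — oldest first]: 44 @ $11.50 + 88 @ $12.15 = $1,575.20
Sep 7, 179 sold [FIFO — oldest first]: 27 @ $12.15 + 152 @ $13.75 = $2,418.05
Sep 9, 169 sold [FIFO — oldest first]: 166 @ $13.75 + 3 @ $15.60 = $2,329.30
Sep 11, 471 sold [FIFO — oldest first]: 236 @ $15.60 + 235 @ $17.05 = $7,688.35
Total COGS = $1,575.20 + $2,418.05 + $2,329.30 + $7,688.35 = $14,010.90
Ending inventory: 116 @ $17.05 + 271 @ $13.80 + 99 @ $14.30 = $7,133.30

116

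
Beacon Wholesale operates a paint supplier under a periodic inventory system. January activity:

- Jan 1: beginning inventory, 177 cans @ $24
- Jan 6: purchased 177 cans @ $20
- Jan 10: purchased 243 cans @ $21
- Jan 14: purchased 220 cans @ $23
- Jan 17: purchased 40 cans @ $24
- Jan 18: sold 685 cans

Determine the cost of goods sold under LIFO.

Jan 18, 685 sold [LIFO — newest first]: 40 @ $24 + 220 @ $23 + 243 @ $21 + 177 @ $20 + 5 @ $24 = $14,783
Ending inventory: 172 @ $24 = $4,128

COGS = $14,783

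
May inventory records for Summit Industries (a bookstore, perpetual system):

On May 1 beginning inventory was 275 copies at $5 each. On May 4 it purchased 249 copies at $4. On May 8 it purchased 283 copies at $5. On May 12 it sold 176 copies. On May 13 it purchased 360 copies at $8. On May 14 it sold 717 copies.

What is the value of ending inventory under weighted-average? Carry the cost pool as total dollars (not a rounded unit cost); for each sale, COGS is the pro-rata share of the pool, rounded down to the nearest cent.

After May 1: 275 on hand, pool $1,375.00 (≈ $5.0000 each)
After May 4: 524 on hand, pool $2,371.00 (≈ $4.5248 each)
After May 8: 807 on hand, pool $3,786.00 (≈ $4.6914 each)
May 12, sell 176: 176/807 × $3,786.00 → $825.69
After May 13: 991 on hand, pool $5,840.31 (≈ $5.8934 each)
May 14, sell 717: 717/991 × $5,840.31 → $4,225.53
Total COGS = $825.69 + $4,225.53 = $5,051.22
Ending inventory (cost pool remaining) = $1,614.78

Ending inventory = $1,614.78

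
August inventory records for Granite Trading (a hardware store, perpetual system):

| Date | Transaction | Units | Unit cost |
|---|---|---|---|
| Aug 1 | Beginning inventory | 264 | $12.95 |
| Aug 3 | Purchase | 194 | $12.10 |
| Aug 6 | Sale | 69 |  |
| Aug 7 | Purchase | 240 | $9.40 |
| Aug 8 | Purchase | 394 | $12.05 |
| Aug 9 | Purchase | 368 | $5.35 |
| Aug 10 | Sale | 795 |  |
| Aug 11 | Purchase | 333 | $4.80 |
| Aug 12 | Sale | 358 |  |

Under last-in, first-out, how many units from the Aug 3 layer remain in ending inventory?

125

Aug 6, 69 sold [LIFO — newest first]: 69 @ $12.10 = $834.90
Aug 10, 795 sold [LIFO — newest first]: 368 @ $5.35 + 394 @ $12.05 + 33 @ $9.40 = $7,026.70
Aug 12, 358 sold [LIFO — newest first]: 333 @ $4.80 + 25 @ $9.40 = $1,833.40
Total COGS = $834.90 + $7,026.70 + $1,833.40 = $9,695.00
Ending inventory: 264 @ $12.95 + 125 @ $12.10 + 182 @ $9.40 = $6,642.10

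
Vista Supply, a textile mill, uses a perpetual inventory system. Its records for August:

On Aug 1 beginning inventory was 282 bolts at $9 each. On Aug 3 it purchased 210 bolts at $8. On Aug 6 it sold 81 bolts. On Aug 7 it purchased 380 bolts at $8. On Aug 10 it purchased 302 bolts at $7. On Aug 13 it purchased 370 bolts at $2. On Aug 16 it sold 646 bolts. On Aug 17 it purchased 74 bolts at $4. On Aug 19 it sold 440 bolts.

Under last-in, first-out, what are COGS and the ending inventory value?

COGS = $6,518; ending inventory = $3,890

Aug 6, 81 sold [LIFO — newest first]: 81 @ $8 = $648
Aug 16, 646 sold [LIFO — newest first]: 370 @ $2 + 276 @ $7 = $2,672
Aug 19, 440 sold [LIFO — newest first]: 74 @ $4 + 26 @ $7 + 340 @ $8 = $3,198
Total COGS = $648 + $2,672 + $3,198 = $6,518
Ending inventory: 282 @ $9 + 129 @ $8 + 40 @ $8 = $3,890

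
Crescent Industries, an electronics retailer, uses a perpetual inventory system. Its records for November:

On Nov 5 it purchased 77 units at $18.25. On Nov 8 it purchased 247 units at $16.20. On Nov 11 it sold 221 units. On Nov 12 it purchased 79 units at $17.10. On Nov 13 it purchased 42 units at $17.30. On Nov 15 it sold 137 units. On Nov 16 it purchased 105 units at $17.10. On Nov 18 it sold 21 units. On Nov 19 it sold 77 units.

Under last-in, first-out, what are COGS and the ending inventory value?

COGS = $7,592.70; ending inventory = $1,686.95

Nov 11, 221 sold [LIFO — newest first]: 221 @ $16.20 = $3,580.20
Nov 15, 137 sold [LIFO — newest first]: 42 @ $17.30 + 79 @ $17.10 + 16 @ $16.20 = $2,336.70
Nov 18, 21 sold [LIFO — newest first]: 21 @ $17.10 = $359.10
Nov 19, 77 sold [LIFO — newest first]: 77 @ $17.10 = $1,316.70
Total COGS = $3,580.20 + $2,336.70 + $359.10 + $1,316.70 = $7,592.70
Ending inventory: 77 @ $18.25 + 10 @ $16.20 + 7 @ $17.10 = $1,686.95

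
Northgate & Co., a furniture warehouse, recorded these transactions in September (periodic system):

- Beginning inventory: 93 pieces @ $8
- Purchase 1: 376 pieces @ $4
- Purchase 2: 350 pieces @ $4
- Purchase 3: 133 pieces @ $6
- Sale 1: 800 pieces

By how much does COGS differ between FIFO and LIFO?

FIFO COGS: 93 @ $8 + 376 @ $4 + 331 @ $4 = $3,572
LIFO COGS: 133 @ $6 + 350 @ $4 + 317 @ $4 = $3,466
Difference = |$3,572 − $3,466| = $106

$106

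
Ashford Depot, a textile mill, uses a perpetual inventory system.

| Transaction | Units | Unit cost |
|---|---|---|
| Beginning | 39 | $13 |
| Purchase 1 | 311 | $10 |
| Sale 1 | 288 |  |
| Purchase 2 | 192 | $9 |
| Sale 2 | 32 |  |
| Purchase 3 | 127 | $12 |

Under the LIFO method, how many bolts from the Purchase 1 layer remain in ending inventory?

23

Sale 1 (288) [LIFO — newest first]: 288 @ $10 = $2,880
Sale 2 (32) [LIFO — newest first]: 32 @ $9 = $288
Total COGS = $2,880 + $288 = $3,168
Ending inventory: 39 @ $13 + 23 @ $10 + 160 @ $9 + 127 @ $12 = $3,701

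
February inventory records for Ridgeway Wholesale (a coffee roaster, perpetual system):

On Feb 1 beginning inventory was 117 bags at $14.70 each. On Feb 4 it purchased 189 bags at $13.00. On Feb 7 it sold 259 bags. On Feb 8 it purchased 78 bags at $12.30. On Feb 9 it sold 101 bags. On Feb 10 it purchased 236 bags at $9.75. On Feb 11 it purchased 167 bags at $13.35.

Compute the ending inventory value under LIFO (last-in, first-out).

Ending inventory = $4,883.25

Feb 7, 259 sold [LIFO — newest first]: 189 @ $13.00 + 70 @ $14.70 = $3,486.00
Feb 9, 101 sold [LIFO — newest first]: 78 @ $12.30 + 23 @ $14.70 = $1,297.50
Total COGS = $3,486.00 + $1,297.50 = $4,783.50
Ending inventory: 24 @ $14.70 + 236 @ $9.75 + 167 @ $13.35 = $4,883.25
Check: goods available $9,666.75 = COGS $4,783.50 + ending $4,883.25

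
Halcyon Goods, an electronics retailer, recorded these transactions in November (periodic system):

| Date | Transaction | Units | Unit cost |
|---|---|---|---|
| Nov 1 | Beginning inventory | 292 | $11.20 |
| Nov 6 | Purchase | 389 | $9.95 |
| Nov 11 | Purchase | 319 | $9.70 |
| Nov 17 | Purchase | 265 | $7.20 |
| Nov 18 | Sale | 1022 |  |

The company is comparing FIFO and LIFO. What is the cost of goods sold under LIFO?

FIFO COGS: 292 @ $11.20 + 389 @ $9.95 + 319 @ $9.70 + 22 @ $7.20 = $10,393.65
LIFO COGS: 265 @ $7.20 + 319 @ $9.70 + 389 @ $9.95 + 49 @ $11.20 = $9,421.65

COGS = $9,421.65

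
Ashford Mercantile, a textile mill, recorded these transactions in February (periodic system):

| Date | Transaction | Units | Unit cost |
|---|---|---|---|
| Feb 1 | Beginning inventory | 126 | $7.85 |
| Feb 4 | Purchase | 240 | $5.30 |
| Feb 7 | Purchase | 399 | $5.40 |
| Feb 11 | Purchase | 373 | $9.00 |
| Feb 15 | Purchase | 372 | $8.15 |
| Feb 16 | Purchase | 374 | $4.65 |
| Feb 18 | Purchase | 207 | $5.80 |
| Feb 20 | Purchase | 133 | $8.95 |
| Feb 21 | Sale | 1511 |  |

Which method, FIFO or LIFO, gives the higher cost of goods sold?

FIFO

FIFO COGS: 126 @ $7.85 + 240 @ $5.30 + 399 @ $5.40 + 373 @ $9.00 + 372 @ $8.15 + 1 @ $4.65 = $10,809.15
LIFO COGS: 133 @ $8.95 + 207 @ $5.80 + 374 @ $4.65 + 372 @ $8.15 + 373 @ $9.00 + 52 @ $5.40 = $10,799.65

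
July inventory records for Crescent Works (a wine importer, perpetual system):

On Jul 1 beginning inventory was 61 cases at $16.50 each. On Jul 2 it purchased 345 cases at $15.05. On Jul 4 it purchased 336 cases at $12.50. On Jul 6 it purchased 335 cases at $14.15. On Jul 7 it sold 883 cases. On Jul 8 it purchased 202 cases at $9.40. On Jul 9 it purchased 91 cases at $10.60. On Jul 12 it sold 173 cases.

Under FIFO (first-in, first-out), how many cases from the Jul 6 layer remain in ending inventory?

Jul 7, 883 sold [FIFO — oldest first]: 61 @ $16.50 + 345 @ $15.05 + 336 @ $12.50 + 141 @ $14.15 = $12,393.90
Jul 12, 173 sold [FIFO — oldest first]: 173 @ $14.15 = $2,447.95
Total COGS = $12,393.90 + $2,447.95 = $14,841.85
Ending inventory: 21 @ $14.15 + 202 @ $9.40 + 91 @ $10.60 = $3,160.55

21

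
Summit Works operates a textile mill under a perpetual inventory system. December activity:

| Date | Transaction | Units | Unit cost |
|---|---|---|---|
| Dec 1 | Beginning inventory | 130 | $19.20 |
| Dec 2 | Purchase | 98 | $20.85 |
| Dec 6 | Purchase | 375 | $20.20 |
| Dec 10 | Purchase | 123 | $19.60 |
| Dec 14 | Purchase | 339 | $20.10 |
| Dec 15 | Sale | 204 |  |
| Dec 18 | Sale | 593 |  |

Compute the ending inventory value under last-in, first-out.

Dec 15, 204 sold [LIFO — newest first]: 204 @ $20.10 = $4,100.40
Dec 18, 593 sold [LIFO — newest first]: 135 @ $20.10 + 123 @ $19.60 + 335 @ $20.20 = $11,891.30
Total COGS = $4,100.40 + $11,891.30 = $15,991.70
Ending inventory: 130 @ $19.20 + 98 @ $20.85 + 40 @ $20.20 = $5,347.30
Check: goods available $21,339.00 = COGS $15,991.70 + ending $5,347.30

Ending inventory = $5,347.30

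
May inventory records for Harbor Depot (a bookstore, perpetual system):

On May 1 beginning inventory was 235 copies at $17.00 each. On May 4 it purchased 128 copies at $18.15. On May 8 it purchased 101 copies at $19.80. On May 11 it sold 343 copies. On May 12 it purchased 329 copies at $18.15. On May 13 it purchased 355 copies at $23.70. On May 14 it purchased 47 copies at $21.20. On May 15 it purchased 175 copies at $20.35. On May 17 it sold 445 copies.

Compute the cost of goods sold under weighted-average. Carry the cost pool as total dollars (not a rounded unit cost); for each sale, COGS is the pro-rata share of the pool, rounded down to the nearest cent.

After May 1: 235 on hand, pool $3,995.00 (≈ $17.0000 each)
After May 4: 363 on hand, pool $6,318.20 (≈ $17.4055 each)
After May 8: 464 on hand, pool $8,318.00 (≈ $17.9267 each)
May 11, sell 343: 343/464 × $8,318.00 → $6,148.86
After May 12: 450 on hand, pool $8,140.49 (≈ $18.0900 each)
After May 13: 805 on hand, pool $16,553.99 (≈ $20.5640 each)
After May 14: 852 on hand, pool $17,550.39 (≈ $20.5990 each)
After May 15: 1027 on hand, pool $21,111.64 (≈ $20.5566 each)
May 17, sell 445: 445/1027 × $21,111.64 → $9,147.69
Total COGS = $6,148.86 + $9,147.69 = $15,296.55
Ending inventory (cost pool remaining) = $11,963.95

COGS = $15,296.55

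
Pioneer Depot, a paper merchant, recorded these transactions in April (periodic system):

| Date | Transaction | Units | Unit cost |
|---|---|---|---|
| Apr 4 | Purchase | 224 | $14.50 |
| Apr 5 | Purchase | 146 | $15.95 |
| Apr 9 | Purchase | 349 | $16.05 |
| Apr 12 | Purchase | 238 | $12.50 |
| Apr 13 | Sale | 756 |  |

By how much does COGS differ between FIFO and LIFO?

FIFO COGS: 224 @ $14.50 + 146 @ $15.95 + 349 @ $16.05 + 37 @ $12.50 = $11,640.65
LIFO COGS: 238 @ $12.50 + 349 @ $16.05 + 146 @ $15.95 + 23 @ $14.50 = $11,238.65
Difference = |$11,640.65 − $11,238.65| = $402.00

$402.00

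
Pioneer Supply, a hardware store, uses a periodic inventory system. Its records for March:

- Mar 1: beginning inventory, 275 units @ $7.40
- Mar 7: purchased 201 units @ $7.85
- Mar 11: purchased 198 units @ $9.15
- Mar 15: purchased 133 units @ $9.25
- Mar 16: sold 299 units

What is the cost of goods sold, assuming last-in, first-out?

Mar 16, 299 sold [LIFO — newest first]: 133 @ $9.25 + 166 @ $9.15 = $2,749.15
Ending inventory: 275 @ $7.40 + 201 @ $7.85 + 32 @ $9.15 = $3,905.65

COGS = $2,749.15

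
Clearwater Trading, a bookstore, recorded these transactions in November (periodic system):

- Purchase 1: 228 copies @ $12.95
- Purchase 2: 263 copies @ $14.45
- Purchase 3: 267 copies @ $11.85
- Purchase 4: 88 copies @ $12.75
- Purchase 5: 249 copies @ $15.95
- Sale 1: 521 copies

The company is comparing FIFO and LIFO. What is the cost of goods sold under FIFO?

FIFO COGS: 228 @ $12.95 + 263 @ $14.45 + 30 @ $11.85 = $7,108.45
LIFO COGS: 249 @ $15.95 + 88 @ $12.75 + 184 @ $11.85 = $7,273.95

COGS = $7,108.45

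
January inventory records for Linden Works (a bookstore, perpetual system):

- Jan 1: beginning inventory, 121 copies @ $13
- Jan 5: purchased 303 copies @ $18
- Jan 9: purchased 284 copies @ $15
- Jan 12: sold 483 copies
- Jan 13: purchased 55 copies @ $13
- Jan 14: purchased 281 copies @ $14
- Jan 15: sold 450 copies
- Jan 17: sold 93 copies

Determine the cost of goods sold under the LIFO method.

Jan 12, 483 sold [LIFO — newest first]: 284 @ $15 + 199 @ $18 = $7,842
Jan 15, 450 sold [LIFO — newest first]: 281 @ $14 + 55 @ $13 + 104 @ $18 + 10 @ $13 = $6,651
Jan 17, 93 sold [LIFO — newest first]: 93 @ $13 = $1,209
Total COGS = $7,842 + $6,651 + $1,209 = $15,702
Ending inventory: 18 @ $13 = $234

COGS = $15,702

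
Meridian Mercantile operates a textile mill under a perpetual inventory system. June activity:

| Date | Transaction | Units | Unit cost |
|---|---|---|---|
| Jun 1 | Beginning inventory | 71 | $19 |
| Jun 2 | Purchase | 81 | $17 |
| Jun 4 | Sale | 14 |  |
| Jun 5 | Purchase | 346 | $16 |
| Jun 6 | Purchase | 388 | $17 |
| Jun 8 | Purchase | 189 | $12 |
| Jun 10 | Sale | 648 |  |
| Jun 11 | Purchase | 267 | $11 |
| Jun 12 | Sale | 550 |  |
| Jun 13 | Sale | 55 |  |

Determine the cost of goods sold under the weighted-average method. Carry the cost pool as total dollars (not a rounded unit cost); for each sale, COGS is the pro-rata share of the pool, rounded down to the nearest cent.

After Jun 1: 71 on hand, pool $1,349.00 (≈ $19.0000 each)
After Jun 2: 152 on hand, pool $2,726.00 (≈ $17.9342 each)
Jun 4, sell 14: 14/152 × $2,726.00 → $251.07
After Jun 5: 484 on hand, pool $8,010.93 (≈ $16.5515 each)
After Jun 6: 872 on hand, pool $14,606.93 (≈ $16.7511 each)
After Jun 8: 1061 on hand, pool $16,874.93 (≈ $15.9047 each)
Jun 10, sell 648: 648/1061 × $16,874.93 → $10,306.27
After Jun 11: 680 on hand, pool $9,505.66 (≈ $13.9789 each)
Jun 12, sell 550: 550/680 × $9,505.66 → $7,688.40
Jun 13, sell 55: 55/130 × $1,817.26 → $768.84
Total COGS = $251.07 + $10,306.27 + $7,688.40 + $768.84 = $19,014.58
Ending inventory (cost pool remaining) = $1,048.42
Check: goods available $20,063.00 = COGS $19,014.58 + ending $1,048.42

COGS = $19,014.58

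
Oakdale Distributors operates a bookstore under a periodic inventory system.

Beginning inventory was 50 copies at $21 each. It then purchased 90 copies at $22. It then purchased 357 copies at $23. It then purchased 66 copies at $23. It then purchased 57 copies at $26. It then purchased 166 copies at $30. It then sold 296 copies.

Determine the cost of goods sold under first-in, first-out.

COGS = $6,618

Sale 1 (296) [FIFO — oldest first]: 50 @ $21 + 90 @ $22 + 156 @ $23 = $6,618
Ending inventory: 201 @ $23 + 66 @ $23 + 57 @ $26 + 166 @ $30 = $12,603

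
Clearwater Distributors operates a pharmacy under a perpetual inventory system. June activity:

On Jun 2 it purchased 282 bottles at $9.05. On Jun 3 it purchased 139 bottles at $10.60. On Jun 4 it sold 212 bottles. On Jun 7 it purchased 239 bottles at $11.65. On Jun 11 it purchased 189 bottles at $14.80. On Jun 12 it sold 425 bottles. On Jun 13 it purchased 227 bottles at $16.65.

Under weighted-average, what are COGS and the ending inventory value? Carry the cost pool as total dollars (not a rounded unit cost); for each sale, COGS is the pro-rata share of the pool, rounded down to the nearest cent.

COGS = $7,084.36; ending inventory = $6,302.24

After Jun 2: 282 on hand, pool $2,552.10 (≈ $9.0500 each)
After Jun 3: 421 on hand, pool $4,025.50 (≈ $9.5618 each)
Jun 4, sell 212: 212/421 × $4,025.50 → $2,027.09
After Jun 7: 448 on hand, pool $4,782.76 (≈ $10.6758 each)
After Jun 11: 637 on hand, pool $7,579.96 (≈ $11.8995 each)
Jun 12, sell 425: 425/637 × $7,579.96 → $5,057.27
After Jun 13: 439 on hand, pool $6,302.24 (≈ $14.3559 each)
Total COGS = $2,027.09 + $5,057.27 = $7,084.36
Ending inventory (cost pool remaining) = $6,302.24
Check: goods available $13,386.60 = COGS $7,084.36 + ending $6,302.24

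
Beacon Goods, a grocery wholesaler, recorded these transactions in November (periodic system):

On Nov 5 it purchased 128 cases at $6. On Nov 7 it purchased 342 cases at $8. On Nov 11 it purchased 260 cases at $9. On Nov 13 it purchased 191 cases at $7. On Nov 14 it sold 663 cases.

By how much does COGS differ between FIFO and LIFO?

$132

FIFO COGS: 128 @ $6 + 342 @ $8 + 193 @ $9 = $5,241
LIFO COGS: 191 @ $7 + 260 @ $9 + 212 @ $8 = $5,373
Difference = |$5,241 − $5,373| = $132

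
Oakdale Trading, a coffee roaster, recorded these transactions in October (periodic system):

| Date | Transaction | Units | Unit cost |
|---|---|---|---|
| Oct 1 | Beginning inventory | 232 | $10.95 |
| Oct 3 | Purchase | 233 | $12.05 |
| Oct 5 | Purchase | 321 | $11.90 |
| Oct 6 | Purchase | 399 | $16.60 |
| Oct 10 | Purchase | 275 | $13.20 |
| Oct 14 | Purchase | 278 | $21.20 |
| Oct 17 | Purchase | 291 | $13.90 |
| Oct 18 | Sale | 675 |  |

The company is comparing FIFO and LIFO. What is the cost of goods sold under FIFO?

FIFO COGS: 232 @ $10.95 + 233 @ $12.05 + 210 @ $11.90 = $7,847.05
LIFO COGS: 291 @ $13.90 + 278 @ $21.20 + 106 @ $13.20 = $11,337.70

COGS = $7,847.05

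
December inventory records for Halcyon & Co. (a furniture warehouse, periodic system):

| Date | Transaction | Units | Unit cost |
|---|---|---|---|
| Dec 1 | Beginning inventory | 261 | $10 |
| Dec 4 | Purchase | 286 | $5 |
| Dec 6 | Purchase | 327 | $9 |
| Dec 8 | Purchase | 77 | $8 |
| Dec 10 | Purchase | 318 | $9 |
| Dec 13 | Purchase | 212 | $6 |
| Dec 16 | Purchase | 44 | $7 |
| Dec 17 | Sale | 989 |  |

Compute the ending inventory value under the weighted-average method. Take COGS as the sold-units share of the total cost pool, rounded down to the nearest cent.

Ending inventory = $4,232.12

Dec 17, sell 989: 989/1525 × $12,041.00 → $7,808.88
Ending inventory (cost pool remaining) = $4,232.12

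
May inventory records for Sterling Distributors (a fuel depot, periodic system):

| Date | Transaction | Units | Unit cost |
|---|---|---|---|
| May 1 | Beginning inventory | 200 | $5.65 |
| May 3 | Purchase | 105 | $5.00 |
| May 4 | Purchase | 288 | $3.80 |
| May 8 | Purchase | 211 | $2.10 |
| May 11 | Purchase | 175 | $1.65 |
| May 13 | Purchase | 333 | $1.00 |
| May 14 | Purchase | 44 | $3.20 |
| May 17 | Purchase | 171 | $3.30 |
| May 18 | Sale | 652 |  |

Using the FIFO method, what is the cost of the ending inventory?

Ending inventory = $1,646.05

May 18, 652 sold [FIFO — oldest first]: 200 @ $5.65 + 105 @ $5.00 + 288 @ $3.80 + 59 @ $2.10 = $2,873.30
Ending inventory: 152 @ $2.10 + 175 @ $1.65 + 333 @ $1.00 + 44 @ $3.20 + 171 @ $3.30 = $1,646.05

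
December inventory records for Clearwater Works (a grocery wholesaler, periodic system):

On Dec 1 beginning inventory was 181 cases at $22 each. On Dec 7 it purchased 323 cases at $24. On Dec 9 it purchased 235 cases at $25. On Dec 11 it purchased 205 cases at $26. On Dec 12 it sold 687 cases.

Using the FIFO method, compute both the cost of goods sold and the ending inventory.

Dec 12, 687 sold [FIFO — oldest first]: 181 @ $22 + 323 @ $24 + 183 @ $25 = $16,309
Ending inventory: 52 @ $25 + 205 @ $26 = $6,630
Check: goods available $22,939 = COGS $16,309 + ending $6,630

COGS = $16,309; ending inventory = $6,630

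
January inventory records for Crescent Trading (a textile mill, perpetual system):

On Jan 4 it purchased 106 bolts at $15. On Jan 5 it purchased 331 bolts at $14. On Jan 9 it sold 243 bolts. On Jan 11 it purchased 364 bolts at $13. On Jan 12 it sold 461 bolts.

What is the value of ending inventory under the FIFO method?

Jan 9, 243 sold [FIFO — oldest first]: 106 @ $15 + 137 @ $14 = $3,508
Jan 12, 461 sold [FIFO — oldest first]: 194 @ $14 + 267 @ $13 = $6,187
Total COGS = $3,508 + $6,187 = $9,695
Ending inventory: 97 @ $13 = $1,261

Ending inventory = $1,261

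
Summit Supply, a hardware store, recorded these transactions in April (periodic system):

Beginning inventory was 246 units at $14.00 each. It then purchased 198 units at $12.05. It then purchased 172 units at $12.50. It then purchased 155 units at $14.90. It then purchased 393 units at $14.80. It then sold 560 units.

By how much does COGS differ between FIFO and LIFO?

$996.00

FIFO COGS: 246 @ $14.00 + 198 @ $12.05 + 116 @ $12.50 = $7,279.90
LIFO COGS: 393 @ $14.80 + 155 @ $14.90 + 12 @ $12.50 = $8,275.90
Difference = |$7,279.90 − $8,275.90| = $996.00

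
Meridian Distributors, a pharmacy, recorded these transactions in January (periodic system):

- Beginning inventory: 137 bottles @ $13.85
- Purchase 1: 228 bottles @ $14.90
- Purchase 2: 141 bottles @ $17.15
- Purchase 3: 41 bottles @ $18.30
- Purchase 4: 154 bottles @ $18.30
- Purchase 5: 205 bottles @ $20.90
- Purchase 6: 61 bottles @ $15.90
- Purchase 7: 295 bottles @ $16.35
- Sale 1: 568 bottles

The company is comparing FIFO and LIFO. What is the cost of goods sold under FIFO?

FIFO COGS: 137 @ $13.85 + 228 @ $14.90 + 141 @ $17.15 + 41 @ $18.30 + 21 @ $18.30 = $8,847.40
LIFO COGS: 295 @ $16.35 + 61 @ $15.90 + 205 @ $20.90 + 7 @ $18.30 = $10,205.75

COGS = $8,847.40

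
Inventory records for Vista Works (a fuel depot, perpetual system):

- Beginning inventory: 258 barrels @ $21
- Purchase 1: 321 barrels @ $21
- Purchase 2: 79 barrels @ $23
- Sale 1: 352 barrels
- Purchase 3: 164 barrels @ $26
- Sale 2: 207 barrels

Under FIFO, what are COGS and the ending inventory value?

Sale 1 (352) [FIFO — oldest first]: 258 @ $21 + 94 @ $21 = $7,392
Sale 2 (207) [FIFO — oldest first]: 207 @ $21 = $4,347
Total COGS = $7,392 + $4,347 = $11,739
Ending inventory: 20 @ $21 + 79 @ $23 + 164 @ $26 = $6,501
Check: goods available $18,240 = COGS $11,739 + ending $6,501

COGS = $11,739; ending inventory = $6,501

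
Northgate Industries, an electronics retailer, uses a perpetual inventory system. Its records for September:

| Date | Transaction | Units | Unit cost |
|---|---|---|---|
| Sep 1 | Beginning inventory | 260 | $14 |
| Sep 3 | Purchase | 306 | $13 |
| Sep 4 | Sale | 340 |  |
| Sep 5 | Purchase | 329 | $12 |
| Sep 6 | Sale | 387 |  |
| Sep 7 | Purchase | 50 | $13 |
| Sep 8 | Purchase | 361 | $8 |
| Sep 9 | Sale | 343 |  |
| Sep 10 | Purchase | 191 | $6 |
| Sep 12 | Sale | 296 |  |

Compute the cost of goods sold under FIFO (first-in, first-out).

COGS = $15,464

Sep 4, 340 sold [FIFO — oldest first]: 260 @ $14 + 80 @ $13 = $4,680
Sep 6, 387 sold [FIFO — oldest first]: 226 @ $13 + 161 @ $12 = $4,870
Sep 9, 343 sold [FIFO — oldest first]: 168 @ $12 + 50 @ $13 + 125 @ $8 = $3,666
Sep 12, 296 sold [FIFO — oldest first]: 236 @ $8 + 60 @ $6 = $2,248
Total COGS = $4,680 + $4,870 + $3,666 + $2,248 = $15,464
Ending inventory: 131 @ $6 = $786
Check: goods available $16,250 = COGS $15,464 + ending $786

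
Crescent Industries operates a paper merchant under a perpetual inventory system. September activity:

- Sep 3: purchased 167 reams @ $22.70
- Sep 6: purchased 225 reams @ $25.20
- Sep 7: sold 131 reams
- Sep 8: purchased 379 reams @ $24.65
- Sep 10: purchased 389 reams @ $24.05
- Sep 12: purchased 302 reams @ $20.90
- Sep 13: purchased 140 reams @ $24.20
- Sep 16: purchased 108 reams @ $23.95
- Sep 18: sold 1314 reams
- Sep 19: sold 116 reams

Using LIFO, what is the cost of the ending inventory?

Sep 7, 131 sold [LIFO — newest first]: 131 @ $25.20 = $3,301.20
Sep 18, 1314 sold [LIFO — newest first]: 108 @ $23.95 + 140 @ $24.20 + 302 @ $20.90 + 389 @ $24.05 + 375 @ $24.65 = $30,885.60
Sep 19, 116 sold [LIFO — newest first]: 4 @ $24.65 + 94 @ $25.20 + 18 @ $22.70 = $2,876.00
Total COGS = $3,301.20 + $30,885.60 + $2,876.00 = $37,062.80
Ending inventory: 149 @ $22.70 = $3,382.30

Ending inventory = $3,382.30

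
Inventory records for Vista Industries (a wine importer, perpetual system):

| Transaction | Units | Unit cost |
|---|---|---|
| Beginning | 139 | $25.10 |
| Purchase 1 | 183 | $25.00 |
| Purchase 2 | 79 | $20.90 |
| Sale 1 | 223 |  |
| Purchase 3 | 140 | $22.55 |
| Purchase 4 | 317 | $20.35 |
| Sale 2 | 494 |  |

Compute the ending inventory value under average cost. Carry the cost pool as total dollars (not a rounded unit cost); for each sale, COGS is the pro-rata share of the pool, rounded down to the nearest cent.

After Beginning: 139 on hand, pool $3,488.90 (≈ $25.1000 each)
After Purchase 1: 322 on hand, pool $8,063.90 (≈ $25.0432 each)
After Purchase 2: 401 on hand, pool $9,715.00 (≈ $24.2269 each)
Sale 1, sell 223: 223/401 × $9,715.00 → $5,402.60
After Purchase 3: 318 on hand, pool $7,469.40 (≈ $23.4887 each)
After Purchase 4: 635 on hand, pool $13,920.35 (≈ $21.9218 each)
Sale 2, sell 494: 494/635 × $13,920.35 → $10,829.37
Total COGS = $5,402.60 + $10,829.37 = $16,231.97
Ending inventory (cost pool remaining) = $3,090.98
Check: goods available $19,322.95 = COGS $16,231.97 + ending $3,090.98

Ending inventory = $3,090.98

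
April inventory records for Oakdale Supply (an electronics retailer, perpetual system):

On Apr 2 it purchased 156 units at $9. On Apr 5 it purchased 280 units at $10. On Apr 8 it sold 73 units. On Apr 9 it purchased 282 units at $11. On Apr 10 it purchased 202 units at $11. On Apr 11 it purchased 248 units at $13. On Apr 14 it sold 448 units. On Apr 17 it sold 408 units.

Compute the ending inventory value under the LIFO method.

Ending inventory = $2,234

Apr 8, 73 sold [LIFO — newest first]: 73 @ $10 = $730
Apr 14, 448 sold [LIFO — newest first]: 248 @ $13 + 200 @ $11 = $5,424
Apr 17, 408 sold [LIFO — newest first]: 2 @ $11 + 282 @ $11 + 124 @ $10 = $4,364
Total COGS = $730 + $5,424 + $4,364 = $10,518
Ending inventory: 156 @ $9 + 83 @ $10 = $2,234
Check: goods available $12,752 = COGS $10,518 + ending $2,234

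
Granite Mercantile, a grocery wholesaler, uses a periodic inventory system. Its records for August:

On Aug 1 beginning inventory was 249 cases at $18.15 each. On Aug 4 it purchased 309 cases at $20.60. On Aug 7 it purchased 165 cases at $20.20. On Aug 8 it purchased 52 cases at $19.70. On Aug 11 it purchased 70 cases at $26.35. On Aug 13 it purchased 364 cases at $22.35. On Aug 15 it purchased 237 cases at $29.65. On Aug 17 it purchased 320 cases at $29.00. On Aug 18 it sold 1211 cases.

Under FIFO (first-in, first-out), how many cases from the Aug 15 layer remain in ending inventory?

Aug 18, 1211 sold [FIFO — oldest first]: 249 @ $18.15 + 309 @ $20.60 + 165 @ $20.20 + 52 @ $19.70 + 70 @ $26.35 + 364 @ $22.35 + 2 @ $29.65 = $25,281.35
Ending inventory: 235 @ $29.65 + 320 @ $29.00 = $16,247.75

235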